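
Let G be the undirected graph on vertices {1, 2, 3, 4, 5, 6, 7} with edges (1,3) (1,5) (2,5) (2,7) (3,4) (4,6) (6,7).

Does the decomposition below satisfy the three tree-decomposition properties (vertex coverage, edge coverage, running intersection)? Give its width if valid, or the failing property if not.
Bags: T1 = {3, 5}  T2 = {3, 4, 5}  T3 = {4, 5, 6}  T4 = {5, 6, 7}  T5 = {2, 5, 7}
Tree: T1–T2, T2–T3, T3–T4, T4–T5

A tree decomposition must satisfy three properties: every vertex lies in some bag; for every edge, both endpoints lie together in some bag; and for every vertex, the bags containing it form a connected subtree. Here vertex 1 appears in no bag, so the decomposition is invalid.

No — vertex 1 appears in no bag.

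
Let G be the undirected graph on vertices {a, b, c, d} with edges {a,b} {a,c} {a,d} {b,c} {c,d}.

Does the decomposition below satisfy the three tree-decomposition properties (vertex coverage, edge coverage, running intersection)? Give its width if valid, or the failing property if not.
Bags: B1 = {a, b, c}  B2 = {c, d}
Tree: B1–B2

A tree decomposition must satisfy three properties: every vertex lies in some bag; for every edge, both endpoints lie together in some bag; and for every vertex, the bags containing it form a connected subtree. Here edge (a,d) lies in no bag, so the decomposition is invalid.

No — edge (a,d) lies in no bag.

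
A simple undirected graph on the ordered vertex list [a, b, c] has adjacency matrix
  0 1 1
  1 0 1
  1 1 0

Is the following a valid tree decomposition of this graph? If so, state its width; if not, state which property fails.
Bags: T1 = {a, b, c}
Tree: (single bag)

Yes; width 2.

Vertex coverage: the bags together contain {a, b, c}, the full vertex set. Edge coverage: each edge of G has both endpoints in at least one bag. Running intersection: for every vertex, the bags containing it form a connected subtree. All three properties hold, so this is a valid tree decomposition of width max|bag| − 1 = 2, and hence tw(G) ≤ 2.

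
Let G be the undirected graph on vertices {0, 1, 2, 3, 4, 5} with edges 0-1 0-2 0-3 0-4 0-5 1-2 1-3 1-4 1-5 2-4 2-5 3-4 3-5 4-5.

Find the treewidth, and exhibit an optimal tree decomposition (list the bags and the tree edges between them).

Treewidth 4.
Bags: B1 = {0, 1, 2, 4, 5}  B2 = {0, 1, 3, 4, 5}
Tree: B1–B2

Every bag has size at most 5, so the width is 5 − 1 = 4 and tw(G) ≤ 4. Conversely, {0, 1, 2, 4, 5} is a clique of size 5, and the vertices of any clique must share a bag in every tree decomposition; so some bag has ≥ 5 vertices and tw(G) ≥ 4. Therefore the treewidth is 4.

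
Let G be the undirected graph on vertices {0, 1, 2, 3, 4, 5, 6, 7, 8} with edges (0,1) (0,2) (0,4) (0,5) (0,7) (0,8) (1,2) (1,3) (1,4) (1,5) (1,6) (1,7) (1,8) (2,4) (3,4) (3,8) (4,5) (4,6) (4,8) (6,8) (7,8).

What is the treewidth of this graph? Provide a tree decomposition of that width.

Treewidth 3.
Bags: B1 = {0, 1, 4, 8}  B2 = {0, 1, 2, 4}  B3 = {1, 4, 6, 8}  B4 = {0, 1, 7, 8}  B5 = {0, 1, 4, 5}  B6 = {1, 3, 4, 8}
Tree: B1–B2, B1–B3, B1–B4, B2–B5, B3–B6

The largest bag has 4 vertices, giving width 3; this decomposition certifies tw(G) ≤ 3. For the lower bound, the 4 vertices {0, 1, 4, 8} are pairwise adjacent, and any tree decomposition puts a clique entirely inside one bag — forcing width ≥ 3. Therefore the treewidth is 3.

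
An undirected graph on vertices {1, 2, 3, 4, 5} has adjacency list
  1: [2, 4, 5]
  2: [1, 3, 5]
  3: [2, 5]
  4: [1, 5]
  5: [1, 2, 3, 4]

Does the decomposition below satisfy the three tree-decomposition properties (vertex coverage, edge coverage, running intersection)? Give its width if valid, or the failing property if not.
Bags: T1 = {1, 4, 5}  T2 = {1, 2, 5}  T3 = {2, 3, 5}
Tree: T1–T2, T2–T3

Checking the three conditions: (i) the bags cover all of {1, 2, 3, 4, 5}; (ii) for each edge, some bag contains both endpoints; (iii) the bags containing any fixed vertex form a subtree. All hold, so the decomposition is valid with width 3 − 1 = 2.

Yes; width 2.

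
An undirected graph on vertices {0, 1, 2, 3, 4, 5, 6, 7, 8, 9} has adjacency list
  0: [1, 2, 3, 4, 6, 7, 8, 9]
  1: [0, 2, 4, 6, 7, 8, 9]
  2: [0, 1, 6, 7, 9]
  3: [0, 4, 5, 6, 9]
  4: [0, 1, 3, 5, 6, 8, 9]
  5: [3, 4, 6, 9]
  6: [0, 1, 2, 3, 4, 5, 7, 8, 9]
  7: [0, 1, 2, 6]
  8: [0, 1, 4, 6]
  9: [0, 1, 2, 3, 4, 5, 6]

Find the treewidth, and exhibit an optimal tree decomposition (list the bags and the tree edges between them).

Treewidth 4.
Bags: B1 = {0, 1, 2, 6, 9}  B2 = {0, 1, 2, 6, 7}  B3 = {0, 1, 4, 6, 9}  B4 = {0, 3, 4, 6, 9}  B5 = {0, 1, 4, 6, 8}  B6 = {3, 4, 5, 6, 9}
Tree: B1–B2, B1–B3, B3–B4, B3–B5, B4–B6

The largest bag has 5 vertices, giving width 4; this decomposition certifies tw(G) ≤ 4. For the lower bound, the 5 vertices {0, 1, 4, 6, 8} are pairwise adjacent, and any tree decomposition puts a clique entirely inside one bag — forcing width ≥ 4. Combining the bounds, tw(G) = 4.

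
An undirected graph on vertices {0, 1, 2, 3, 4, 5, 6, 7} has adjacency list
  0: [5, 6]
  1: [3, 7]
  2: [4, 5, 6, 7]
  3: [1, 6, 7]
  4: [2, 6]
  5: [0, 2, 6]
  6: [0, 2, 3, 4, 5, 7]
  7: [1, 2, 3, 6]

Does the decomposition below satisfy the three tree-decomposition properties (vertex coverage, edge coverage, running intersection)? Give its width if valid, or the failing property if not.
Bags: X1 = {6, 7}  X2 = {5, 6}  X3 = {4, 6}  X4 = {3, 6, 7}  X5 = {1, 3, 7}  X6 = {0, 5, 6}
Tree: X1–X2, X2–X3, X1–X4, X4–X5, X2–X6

No — vertex 2 appears in no bag.

A tree decomposition must satisfy three properties: every vertex lies in some bag; for every edge, both endpoints lie together in some bag; and for every vertex, the bags containing it form a connected subtree. Here vertex 2 appears in no bag, so the decomposition is invalid.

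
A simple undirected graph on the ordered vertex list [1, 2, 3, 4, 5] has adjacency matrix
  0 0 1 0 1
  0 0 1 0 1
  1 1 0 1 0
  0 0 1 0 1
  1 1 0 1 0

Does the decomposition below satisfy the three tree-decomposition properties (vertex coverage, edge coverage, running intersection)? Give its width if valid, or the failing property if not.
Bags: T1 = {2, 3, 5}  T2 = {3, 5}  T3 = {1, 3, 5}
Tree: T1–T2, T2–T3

A tree decomposition must satisfy three properties: every vertex lies in some bag; for every edge, both endpoints lie together in some bag; and for every vertex, the bags containing it form a connected subtree. Here vertex 4 appears in no bag, so the decomposition is invalid.

No — vertex 4 appears in no bag.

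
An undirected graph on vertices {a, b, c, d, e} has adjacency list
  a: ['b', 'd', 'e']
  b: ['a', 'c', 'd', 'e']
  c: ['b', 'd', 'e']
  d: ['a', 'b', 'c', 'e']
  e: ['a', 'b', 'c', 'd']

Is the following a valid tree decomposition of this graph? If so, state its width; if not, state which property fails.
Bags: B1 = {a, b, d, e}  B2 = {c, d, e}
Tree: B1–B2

No — edge (b,c) lies in no bag.

A tree decomposition must satisfy three properties: every vertex lies in some bag; for every edge, both endpoints lie together in some bag; and for every vertex, the bags containing it form a connected subtree. Here edge (b,c) lies in no bag, so the decomposition is invalid.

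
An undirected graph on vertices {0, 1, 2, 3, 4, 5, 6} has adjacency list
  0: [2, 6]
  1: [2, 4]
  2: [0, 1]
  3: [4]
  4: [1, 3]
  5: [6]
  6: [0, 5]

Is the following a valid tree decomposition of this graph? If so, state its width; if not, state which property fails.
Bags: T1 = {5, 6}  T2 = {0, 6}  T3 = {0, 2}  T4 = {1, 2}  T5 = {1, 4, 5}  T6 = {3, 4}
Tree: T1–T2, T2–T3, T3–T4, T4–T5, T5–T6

A tree decomposition must satisfy three properties: every vertex lies in some bag; for every edge, both endpoints lie together in some bag; and for every vertex, the bags containing it form a connected subtree. Here bags containing vertex 5 are not connected in the tree, so the decomposition is invalid.

No — bags containing vertex 5 are not connected in the tree.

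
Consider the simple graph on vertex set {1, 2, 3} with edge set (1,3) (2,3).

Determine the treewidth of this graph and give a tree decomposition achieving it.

Treewidth 1.
Bags: B1 = {2, 3}  B2 = {1, 3}
Tree: B1–B2

The largest bag has 2 vertices, giving width 1; this decomposition certifies tw(G) ≤ 1. G has an edge, so its treewidth is at least 1. Combining the bounds, tw(G) = 1.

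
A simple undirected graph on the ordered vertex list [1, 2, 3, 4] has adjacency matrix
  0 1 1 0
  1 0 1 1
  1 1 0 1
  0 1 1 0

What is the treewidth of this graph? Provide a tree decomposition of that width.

Treewidth 2.
Bags: B1 = {1, 2, 3}  B2 = {2, 3, 4}
Tree: B1–B2

Every bag has size at most 3, so the width is 3 − 1 = 2 and tw(G) ≤ 2. On the other hand G contains the 3-clique {1, 2, 3}. A clique must lie in a single bag of any decomposition, so no decomposition can have width below 2. Therefore the treewidth is 2.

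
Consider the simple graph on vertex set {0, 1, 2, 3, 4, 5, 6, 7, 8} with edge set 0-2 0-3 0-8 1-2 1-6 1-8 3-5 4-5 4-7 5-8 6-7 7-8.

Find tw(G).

3

A width-3 tree decomposition is:
Bags: B1 = {1, 4, 6, 7}  B2 = {1, 4, 7, 8}  B3 = {1, 4, 5, 8}  B4 = {1, 2, 5, 8}  B5 = {0, 2, 5, 8}  B6 = {0, 2, 3, 5}
Tree: B1–B2, B2–B3, B3–B4, B4–B5, B5–B6
Each bag holds 4 vertices, so the decomposition has width 3, which upper-bounds the treewidth. For the lower bound: the 4 vertex sets {4,6,7}, {1}, {8}, {0,2,3,5} are disjoint, each induces a connected subgraph, and every pair is joined by at least one edge of G. Contracting each set to a single vertex therefore yields K_{4} as a minor, and since treewidth is minor-monotone, tw(G) ≥ tw(K_{4}) = 3. Therefore the treewidth is 3.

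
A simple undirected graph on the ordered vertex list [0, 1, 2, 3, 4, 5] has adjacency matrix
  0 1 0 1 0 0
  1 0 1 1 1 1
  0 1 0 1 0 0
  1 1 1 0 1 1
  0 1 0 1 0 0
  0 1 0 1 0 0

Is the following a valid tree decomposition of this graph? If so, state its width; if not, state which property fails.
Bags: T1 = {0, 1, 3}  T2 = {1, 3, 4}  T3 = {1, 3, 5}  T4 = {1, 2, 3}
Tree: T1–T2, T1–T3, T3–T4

Every vertex of G appears in some bag (union = {0, 1, 2, 3, 4, 5}); every edge is covered by a bag; and for each vertex v the set of bags containing v is connected in the bag tree. The decomposition is therefore valid. The largest bag has 3 vertices, so the width is 2.

Yes; width 2.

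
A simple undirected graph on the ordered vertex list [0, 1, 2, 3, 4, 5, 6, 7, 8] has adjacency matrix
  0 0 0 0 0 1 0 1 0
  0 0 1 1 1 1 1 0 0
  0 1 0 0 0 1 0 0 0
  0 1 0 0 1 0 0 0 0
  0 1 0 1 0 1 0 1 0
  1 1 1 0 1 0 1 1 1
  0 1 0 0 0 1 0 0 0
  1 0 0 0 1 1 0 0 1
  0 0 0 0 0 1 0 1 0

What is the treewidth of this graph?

2

A width-2 tree decomposition is:
Bags: B1 = {1, 3, 4}  B2 = {1, 4, 5}  B3 = {4, 5, 7}  B4 = {1, 2, 5}  B5 = {0, 5, 7}  B6 = {5, 7, 8}  B7 = {1, 5, 6}
Tree: B1–B2, B2–B3, B2–B4, B3–B5, B3–B6, B2–B7
Every bag has size at most 3, so the width is 3 − 1 = 2 and tw(G) ≤ 2. On the other hand G contains the 3-clique {1, 3, 4}. A clique must lie in a single bag of any decomposition, so no decomposition can have width below 2. The upper and lower bounds meet at 2, so that is the treewidth.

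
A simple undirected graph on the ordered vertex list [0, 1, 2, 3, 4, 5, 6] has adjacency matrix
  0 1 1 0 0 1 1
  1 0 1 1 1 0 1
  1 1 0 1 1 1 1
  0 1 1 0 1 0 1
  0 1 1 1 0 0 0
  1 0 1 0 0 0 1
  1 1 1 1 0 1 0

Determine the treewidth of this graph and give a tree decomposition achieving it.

Every bag has size at most 4, so the width is 4 − 1 = 3 and tw(G) ≤ 3. Conversely, {0, 1, 2, 6} is a clique of size 4, and the vertices of any clique must share a bag in every tree decomposition; so some bag has ≥ 4 vertices and tw(G) ≥ 3. Combining the bounds, tw(G) = 3.

Treewidth 3.
One such decomposition:
Bags: B1 = {1, 2, 3, 6}  B2 = {0, 1, 2, 6}  B3 = {0, 2, 5, 6}  B4 = {1, 2, 3, 4}
Tree: B1–B2, B2–B3, B1–B4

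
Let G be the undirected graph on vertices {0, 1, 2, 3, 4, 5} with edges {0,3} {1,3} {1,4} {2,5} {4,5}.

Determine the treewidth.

A width-1 tree decomposition is:
Bags: B1 = {0, 3}  B2 = {1, 3}  B3 = {1, 4}  B4 = {4, 5}  B5 = {2, 5}
Tree: B1–B2, B2–B3, B3–B4, B4–B5
The largest bag has 2 vertices, giving width 1; this decomposition certifies tw(G) ≤ 1. G has an edge, so its treewidth is at least 1. Hence tw(G) = 1 exactly.

1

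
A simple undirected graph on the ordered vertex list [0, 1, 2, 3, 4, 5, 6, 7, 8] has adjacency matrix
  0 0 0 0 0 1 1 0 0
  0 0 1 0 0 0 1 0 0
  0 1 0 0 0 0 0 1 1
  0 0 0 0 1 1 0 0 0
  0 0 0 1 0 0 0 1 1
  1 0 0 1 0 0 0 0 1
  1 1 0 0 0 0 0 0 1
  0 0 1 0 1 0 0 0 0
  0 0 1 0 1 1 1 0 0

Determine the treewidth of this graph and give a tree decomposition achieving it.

Treewidth 3.
One such decomposition:
Bags: B1 = {3, 4, 5, 7}  B2 = {4, 5, 7, 8}  B3 = {2, 5, 7, 8}  B4 = {0, 2, 5, 8}  B5 = {0, 2, 6, 8}  B6 = {0, 1, 2, 6}
Tree: B1–B2, B2–B3, B3–B4, B4–B5, B5–B6

The largest bag has 4 vertices, giving width 3; this decomposition certifies tw(G) ≤ 3. For the lower bound: the 4 vertex sets {3,4,7}, {5}, {8}, {0,1,2,6} are disjoint, each induces a connected subgraph, and every pair is joined by at least one edge of G. Contracting each set to a single vertex therefore yields K_{4} as a minor, and since treewidth is minor-monotone, tw(G) ≥ tw(K_{4}) = 3. Hence tw(G) = 3 exactly.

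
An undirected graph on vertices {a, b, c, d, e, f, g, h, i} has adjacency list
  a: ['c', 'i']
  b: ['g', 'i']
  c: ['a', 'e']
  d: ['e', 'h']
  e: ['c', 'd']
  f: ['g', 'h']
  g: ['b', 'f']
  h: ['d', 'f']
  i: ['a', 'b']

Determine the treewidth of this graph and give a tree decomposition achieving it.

Treewidth 2.
One optimal decomposition is:
Bags: B1 = {a, c, e}  B2 = {a, e, i}  B3 = {b, e, i}  B4 = {b, e, g}  B5 = {e, f, g}  B6 = {e, f, h}  B7 = {d, e, h}
Tree: B1–B2, B2–B3, B3–B4, B4–B5, B5–B6, B6–B7

The largest bag has 3 vertices, giving width 2; this decomposition certifies tw(G) ≤ 2. For the lower bound, G contains the cycle e–c–a–i–b–g–f–h–d–e, so G is not a forest; only forests have treewidth ≤ 1, hence tw(G) ≥ 2. Combining the bounds, tw(G) = 2.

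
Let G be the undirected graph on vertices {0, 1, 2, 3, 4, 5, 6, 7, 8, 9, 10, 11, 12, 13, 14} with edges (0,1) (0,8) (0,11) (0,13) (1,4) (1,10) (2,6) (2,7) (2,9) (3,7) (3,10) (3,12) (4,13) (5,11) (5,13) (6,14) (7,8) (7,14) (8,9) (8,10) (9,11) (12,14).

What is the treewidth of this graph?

A width-3 tree decomposition is:
Bags: B1 = {4, 5, 11, 13}  B2 = {0, 4, 11, 13}  B3 = {0, 1, 4, 11}  B4 = {0, 1, 9, 11}  B5 = {0, 1, 8, 9}  B6 = {1, 8, 9, 10}  B7 = {2, 8, 9, 10}  B8 = {2, 7, 8, 10}  B9 = {2, 3, 7, 10}  B10 = {2, 3, 6, 7}  B11 = {3, 6, 7, 14}  B12 = {3, 6, 12, 14}
Tree: B1–B2, B2–B3, B3–B4, B4–B5, B5–B6, B6–B7, B7–B8, B8–B9, B9–B10, B10–B11, B11–B12
The largest bag has 4 vertices, giving width 3; this decomposition certifies tw(G) ≤ 3. For the lower bound: the 4 vertex sets {4,5,13}, {11}, {0}, {1,8,9,10} are disjoint, each induces a connected subgraph, and every pair is joined by at least one edge of G. Contracting each set to a single vertex therefore yields K_{4} as a minor, and since treewidth is minor-monotone, tw(G) ≥ tw(K_{4}) = 3. The upper and lower bounds meet at 3, so that is the treewidth.

3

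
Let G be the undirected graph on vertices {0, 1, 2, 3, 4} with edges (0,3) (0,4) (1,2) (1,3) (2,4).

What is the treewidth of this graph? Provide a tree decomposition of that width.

The largest bag has 3 vertices, giving width 2; this decomposition certifies tw(G) ≤ 2. The edges 4–2–1–3–0–4 form a cycle, so G is not a tree and its treewidth is at least 2. Hence tw(G) = 2 exactly.

Treewidth 2.
Bags: B1 = {1, 2, 4}  B2 = {1, 3, 4}  B3 = {0, 3, 4}
Tree: B1–B2, B2–B3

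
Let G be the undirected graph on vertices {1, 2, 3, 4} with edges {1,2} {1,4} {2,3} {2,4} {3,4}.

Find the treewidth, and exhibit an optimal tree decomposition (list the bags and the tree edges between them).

Treewidth 2.
One such decomposition:
Bags: B1 = {1, 2, 4}  B2 = {2, 3, 4}
Tree: B1–B2

The largest bag has 3 vertices, giving width 2; this decomposition certifies tw(G) ≤ 2. For the lower bound, the 3 vertices {1, 2, 4} are pairwise adjacent, and any tree decomposition puts a clique entirely inside one bag — forcing width ≥ 2. Combining the bounds, tw(G) = 2.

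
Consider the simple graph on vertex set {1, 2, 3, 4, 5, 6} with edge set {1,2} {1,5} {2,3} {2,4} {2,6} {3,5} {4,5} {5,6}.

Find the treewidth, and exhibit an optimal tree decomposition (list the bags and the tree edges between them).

Treewidth 2.
One such decomposition:
Bags: B1 = {1, 2, 5}  B2 = {2, 4, 5}  B3 = {2, 5, 6}  B4 = {2, 3, 5}
Tree: B1–B2, B2–B3, B3–B4

The largest bag has 3 vertices, giving width 2; this decomposition certifies tw(G) ≤ 2. The edges 5–1–2–4–5 form a cycle, so G is not a tree and its treewidth is at least 2. The upper and lower bounds meet at 2, so that is the treewidth.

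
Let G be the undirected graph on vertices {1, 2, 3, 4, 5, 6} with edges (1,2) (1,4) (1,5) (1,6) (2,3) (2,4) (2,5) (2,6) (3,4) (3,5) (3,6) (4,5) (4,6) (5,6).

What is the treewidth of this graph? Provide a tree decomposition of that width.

Treewidth 4.
One such decomposition:
Bags: B1 = {1, 2, 4, 5, 6}  B2 = {2, 3, 4, 5, 6}
Tree: B1–B2

The largest bag has 5 vertices, giving width 4; this decomposition certifies tw(G) ≤ 4. Conversely, {1, 2, 4, 5, 6} is a clique of size 5, and the vertices of any clique must share a bag in every tree decomposition; so some bag has ≥ 5 vertices and tw(G) ≥ 4. The upper and lower bounds meet at 4, so that is the treewidth.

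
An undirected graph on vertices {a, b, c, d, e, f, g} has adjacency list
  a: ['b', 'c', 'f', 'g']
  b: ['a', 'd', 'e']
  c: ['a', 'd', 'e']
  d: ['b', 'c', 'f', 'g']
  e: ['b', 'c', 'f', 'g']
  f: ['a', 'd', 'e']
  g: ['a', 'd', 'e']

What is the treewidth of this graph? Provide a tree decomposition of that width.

Treewidth 3.
One optimal decomposition is:
Bags: B1 = {a, c, d, e}  B2 = {a, d, e, f}  B3 = {a, b, d, e}  B4 = {a, d, e, g}
Tree: B1–B2, B2–B3, B3–B4

The largest bag has 4 vertices, giving width 3; this decomposition certifies tw(G) ≤ 3. For the lower bound: the 4 vertex sets {a,c}, {d,f}, {e}, {b} are disjoint, each induces a connected subgraph, and every pair is joined by at least one edge of G. Contracting each set to a single vertex therefore yields K_{4} as a minor, and since treewidth is minor-monotone, tw(G) ≥ tw(K_{4}) = 3. Combining the bounds, tw(G) = 3.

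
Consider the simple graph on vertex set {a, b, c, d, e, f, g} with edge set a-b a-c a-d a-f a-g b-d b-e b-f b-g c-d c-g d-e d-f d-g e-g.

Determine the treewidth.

A width-3 tree decomposition is:
Bags: B1 = {a, c, d, g}  B2 = {a, b, d, g}  B3 = {a, b, d, f}  B4 = {b, d, e, g}
Tree: B1–B2, B2–B3, B2–B4
Every bag has size at most 4, so the width is 4 − 1 = 3 and tw(G) ≤ 3. On the other hand G contains the 4-clique {b, d, e, g}. A clique must lie in a single bag of any decomposition, so no decomposition can have width below 3. Combining the bounds, tw(G) = 3.

3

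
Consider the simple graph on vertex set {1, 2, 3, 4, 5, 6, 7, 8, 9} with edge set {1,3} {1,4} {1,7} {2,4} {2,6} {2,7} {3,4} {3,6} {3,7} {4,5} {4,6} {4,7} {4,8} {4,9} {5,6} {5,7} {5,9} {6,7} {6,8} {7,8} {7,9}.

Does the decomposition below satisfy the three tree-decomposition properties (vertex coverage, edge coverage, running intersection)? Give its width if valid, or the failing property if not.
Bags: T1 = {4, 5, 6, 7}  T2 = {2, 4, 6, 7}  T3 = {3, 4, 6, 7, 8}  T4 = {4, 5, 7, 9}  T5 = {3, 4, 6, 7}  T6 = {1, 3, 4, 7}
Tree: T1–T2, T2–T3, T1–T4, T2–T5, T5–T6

No — bags containing vertex 3 are not connected in the tree.

A tree decomposition must satisfy three properties: every vertex lies in some bag; for every edge, both endpoints lie together in some bag; and for every vertex, the bags containing it form a connected subtree. Here bags containing vertex 3 are not connected in the tree, so the decomposition is invalid.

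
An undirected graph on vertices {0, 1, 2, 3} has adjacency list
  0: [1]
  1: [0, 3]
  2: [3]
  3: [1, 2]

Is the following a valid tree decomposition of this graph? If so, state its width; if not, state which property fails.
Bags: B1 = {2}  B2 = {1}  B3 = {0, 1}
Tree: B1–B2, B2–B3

A tree decomposition must satisfy three properties: every vertex lies in some bag; for every edge, both endpoints lie together in some bag; and for every vertex, the bags containing it form a connected subtree. Here vertex 3 appears in no bag, so the decomposition is invalid.

No — vertex 3 appears in no bag.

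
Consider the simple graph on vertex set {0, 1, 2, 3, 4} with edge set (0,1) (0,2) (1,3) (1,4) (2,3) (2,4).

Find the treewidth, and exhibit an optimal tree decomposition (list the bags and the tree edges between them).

Treewidth 2.
One such decomposition:
Bags: B1 = {1, 2, 4}  B2 = {0, 1, 2}  B3 = {1, 2, 3}
Tree: B1–B2, B2–B3

Every bag has size at most 3, so the width is 3 − 1 = 2 and tw(G) ≤ 2. The edges 4–2–0–1–4 form a cycle, so G is not a tree and its treewidth is at least 2. Combining the bounds, tw(G) = 2.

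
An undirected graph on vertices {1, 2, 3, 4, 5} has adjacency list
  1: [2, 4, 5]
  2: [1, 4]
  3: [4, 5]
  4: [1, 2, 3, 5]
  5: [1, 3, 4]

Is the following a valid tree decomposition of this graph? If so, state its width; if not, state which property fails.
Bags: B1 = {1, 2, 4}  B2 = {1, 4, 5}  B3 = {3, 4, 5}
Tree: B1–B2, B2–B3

Yes; width 2.

Every vertex of G appears in some bag (union = {1, 2, 3, 4, 5}); every edge is covered by a bag; and for each vertex v the set of bags containing v is connected in the bag tree. The decomposition is therefore valid. The largest bag has 3 vertices, so the width is 2.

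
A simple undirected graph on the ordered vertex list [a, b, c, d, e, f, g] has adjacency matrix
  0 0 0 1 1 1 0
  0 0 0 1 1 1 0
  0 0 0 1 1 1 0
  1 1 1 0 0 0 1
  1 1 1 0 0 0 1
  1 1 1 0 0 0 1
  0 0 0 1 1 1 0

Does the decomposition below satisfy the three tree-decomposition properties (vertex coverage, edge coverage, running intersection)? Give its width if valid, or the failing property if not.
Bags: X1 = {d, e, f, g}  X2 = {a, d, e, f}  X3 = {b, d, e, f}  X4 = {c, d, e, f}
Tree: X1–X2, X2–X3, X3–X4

Yes; width 3.

Checking the three conditions: (i) the bags cover all of {a, b, c, d, e, f, g}; (ii) for each edge, some bag contains both endpoints; (iii) the bags containing any fixed vertex form a subtree. All hold, so the decomposition is valid with width 4 − 1 = 3.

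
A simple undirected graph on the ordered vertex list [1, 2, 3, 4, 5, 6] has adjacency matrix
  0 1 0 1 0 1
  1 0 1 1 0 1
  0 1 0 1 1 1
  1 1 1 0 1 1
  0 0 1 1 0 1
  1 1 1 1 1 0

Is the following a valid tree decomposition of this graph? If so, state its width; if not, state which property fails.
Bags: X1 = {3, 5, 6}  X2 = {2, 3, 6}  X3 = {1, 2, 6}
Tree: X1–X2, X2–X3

No — vertex 4 appears in no bag.

A tree decomposition must satisfy three properties: every vertex lies in some bag; for every edge, both endpoints lie together in some bag; and for every vertex, the bags containing it form a connected subtree. Here vertex 4 appears in no bag, so the decomposition is invalid.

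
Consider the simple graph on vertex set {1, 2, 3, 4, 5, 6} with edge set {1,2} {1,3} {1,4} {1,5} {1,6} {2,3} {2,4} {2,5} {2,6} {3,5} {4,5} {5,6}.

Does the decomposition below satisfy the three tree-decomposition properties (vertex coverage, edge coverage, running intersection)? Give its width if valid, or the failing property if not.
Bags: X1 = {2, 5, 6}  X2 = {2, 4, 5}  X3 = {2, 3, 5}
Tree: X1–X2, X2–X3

No — vertex 1 appears in no bag.

A tree decomposition must satisfy three properties: every vertex lies in some bag; for every edge, both endpoints lie together in some bag; and for every vertex, the bags containing it form a connected subtree. Here vertex 1 appears in no bag, so the decomposition is invalid.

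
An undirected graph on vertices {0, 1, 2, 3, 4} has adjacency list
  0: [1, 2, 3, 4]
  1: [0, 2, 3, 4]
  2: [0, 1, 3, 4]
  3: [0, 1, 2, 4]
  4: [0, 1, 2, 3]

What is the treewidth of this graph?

4

A width-4 tree decomposition is:
Bags: B1 = {0, 1, 2, 3, 4}
Tree: (single bag)
A single bag containing all 5 vertices is trivially a valid decomposition of width 4. For the lower bound, the 5 vertices {0, 1, 2, 3, 4} are pairwise adjacent, and any tree decomposition puts a clique entirely inside one bag — forcing width ≥ 4. Therefore the treewidth is 4.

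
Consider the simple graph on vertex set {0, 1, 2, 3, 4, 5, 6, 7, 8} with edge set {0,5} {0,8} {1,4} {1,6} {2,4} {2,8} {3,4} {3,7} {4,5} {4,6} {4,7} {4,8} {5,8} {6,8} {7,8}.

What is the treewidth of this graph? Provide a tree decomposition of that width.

Each bag holds 3 vertices, so the decomposition has width 2, which upper-bounds the treewidth. Conversely, {0, 5, 8} is a clique of size 3, and the vertices of any clique must share a bag in every tree decomposition; so some bag has ≥ 3 vertices and tw(G) ≥ 2. Therefore the treewidth is 2.

Treewidth 2.
Bags: B1 = {4, 7, 8}  B2 = {3, 4, 7}  B3 = {4, 6, 8}  B4 = {2, 4, 8}  B5 = {1, 4, 6}  B6 = {4, 5, 8}  B7 = {0, 5, 8}
Tree: B1–B2, B1–B3, B1–B4, B3–B5, B3–B6, B6–B7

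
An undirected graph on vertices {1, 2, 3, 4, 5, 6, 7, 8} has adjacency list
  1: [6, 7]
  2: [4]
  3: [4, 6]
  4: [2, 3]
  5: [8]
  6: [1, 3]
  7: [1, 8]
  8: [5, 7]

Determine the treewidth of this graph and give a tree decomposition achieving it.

Each bag holds 2 vertices, so the decomposition has width 1, which upper-bounds the treewidth. Any graph with an edge has treewidth ≥ 1, and G has the edge 2–4. Hence tw(G) = 1 exactly.

Treewidth 1.
One such decomposition:
Bags: B1 = {2, 4}  B2 = {3, 4}  B3 = {3, 6}  B4 = {1, 6}  B5 = {1, 7}  B6 = {7, 8}  B7 = {5, 8}
Tree: B1–B2, B2–B3, B3–B4, B4–B5, B5–B6, B6–B7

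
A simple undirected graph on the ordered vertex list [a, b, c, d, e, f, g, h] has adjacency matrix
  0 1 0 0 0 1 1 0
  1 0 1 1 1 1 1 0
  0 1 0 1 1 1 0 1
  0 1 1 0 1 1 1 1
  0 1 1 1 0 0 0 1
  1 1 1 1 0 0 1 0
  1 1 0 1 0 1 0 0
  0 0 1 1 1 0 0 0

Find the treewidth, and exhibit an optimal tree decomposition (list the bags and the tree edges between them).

Treewidth 3.
One such decomposition:
Bags: B1 = {b, d, f, g}  B2 = {b, c, d, f}  B3 = {a, b, f, g}  B4 = {b, c, d, e}  B5 = {c, d, e, h}
Tree: B1–B2, B1–B3, B2–B4, B4–B5

Every bag has size at most 4, so the width is 4 − 1 = 3 and tw(G) ≤ 3. For the lower bound, the 4 vertices {c, d, e, h} are pairwise adjacent, and any tree decomposition puts a clique entirely inside one bag — forcing width ≥ 3. Combining the bounds, tw(G) = 3.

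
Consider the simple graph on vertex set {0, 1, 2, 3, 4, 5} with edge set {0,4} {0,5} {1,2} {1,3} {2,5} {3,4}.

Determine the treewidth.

A width-2 tree decomposition is:
Bags: B1 = {0, 2, 5}  B2 = {0, 1, 2}  B3 = {0, 1, 3}  B4 = {0, 3, 4}
Tree: B1–B2, B2–B3, B3–B4
The largest bag has 3 vertices, giving width 2; this decomposition certifies tw(G) ≤ 2. The edges 0–5–2–1–3–4–0 form a cycle, so G is not a tree and its treewidth is at least 2. Combining the bounds, tw(G) = 2.

2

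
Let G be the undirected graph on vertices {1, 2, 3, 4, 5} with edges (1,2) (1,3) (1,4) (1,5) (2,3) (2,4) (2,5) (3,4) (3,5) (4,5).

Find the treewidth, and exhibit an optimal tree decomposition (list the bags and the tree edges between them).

Treewidth 4.
One such decomposition:
Bags: B1 = {1, 2, 3, 4, 5}
Tree: (single bag)

With just one bag of size 5, the width is 5 − 1 = 4, so tw(G) ≤ 4. On the other hand G contains the 5-clique {1, 2, 3, 4, 5}. A clique must lie in a single bag of any decomposition, so no decomposition can have width below 4. The upper and lower bounds meet at 4, so that is the treewidth.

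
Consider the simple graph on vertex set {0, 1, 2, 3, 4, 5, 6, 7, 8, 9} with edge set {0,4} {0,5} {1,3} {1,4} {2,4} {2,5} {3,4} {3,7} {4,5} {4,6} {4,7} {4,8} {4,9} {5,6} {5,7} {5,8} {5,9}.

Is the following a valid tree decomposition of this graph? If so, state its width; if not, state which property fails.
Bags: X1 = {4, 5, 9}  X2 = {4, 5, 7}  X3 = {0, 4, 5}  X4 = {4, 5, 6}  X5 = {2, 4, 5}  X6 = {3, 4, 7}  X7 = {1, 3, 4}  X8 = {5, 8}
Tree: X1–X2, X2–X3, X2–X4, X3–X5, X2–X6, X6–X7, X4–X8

No — edge (4,8) lies in no bag.

A tree decomposition must satisfy three properties: every vertex lies in some bag; for every edge, both endpoints lie together in some bag; and for every vertex, the bags containing it form a connected subtree. Here edge (4,8) lies in no bag, so the decomposition is invalid.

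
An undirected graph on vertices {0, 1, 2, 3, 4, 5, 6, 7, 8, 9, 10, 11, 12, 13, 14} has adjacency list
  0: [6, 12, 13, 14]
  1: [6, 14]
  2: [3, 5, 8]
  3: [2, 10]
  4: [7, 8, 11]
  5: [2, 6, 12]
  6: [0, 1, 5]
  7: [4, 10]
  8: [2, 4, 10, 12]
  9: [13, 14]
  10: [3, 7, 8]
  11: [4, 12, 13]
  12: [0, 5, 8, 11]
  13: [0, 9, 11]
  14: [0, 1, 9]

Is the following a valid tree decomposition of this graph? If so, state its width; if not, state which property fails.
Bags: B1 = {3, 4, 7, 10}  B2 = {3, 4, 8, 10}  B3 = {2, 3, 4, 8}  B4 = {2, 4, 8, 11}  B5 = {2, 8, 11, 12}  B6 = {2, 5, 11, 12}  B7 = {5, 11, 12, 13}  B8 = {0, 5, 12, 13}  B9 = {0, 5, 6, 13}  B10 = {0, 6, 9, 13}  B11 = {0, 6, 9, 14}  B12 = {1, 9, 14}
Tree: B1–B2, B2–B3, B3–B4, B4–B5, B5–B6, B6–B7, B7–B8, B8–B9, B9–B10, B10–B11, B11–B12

A tree decomposition must satisfy three properties: every vertex lies in some bag; for every edge, both endpoints lie together in some bag; and for every vertex, the bags containing it form a connected subtree. Here edge (6,1) lies in no bag, so the decomposition is invalid.

No — edge (6,1) lies in no bag.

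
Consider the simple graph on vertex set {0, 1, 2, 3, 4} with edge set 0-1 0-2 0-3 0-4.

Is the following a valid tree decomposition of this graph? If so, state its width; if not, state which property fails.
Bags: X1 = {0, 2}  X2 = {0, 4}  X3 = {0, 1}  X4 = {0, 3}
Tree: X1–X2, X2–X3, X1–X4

Every vertex of G appears in some bag (union = {0, 1, 2, 3, 4}); every edge is covered by a bag; and for each vertex v the set of bags containing v is connected in the bag tree. The decomposition is therefore valid. The largest bag has 2 vertices, so the width is 1.

Yes; width 1.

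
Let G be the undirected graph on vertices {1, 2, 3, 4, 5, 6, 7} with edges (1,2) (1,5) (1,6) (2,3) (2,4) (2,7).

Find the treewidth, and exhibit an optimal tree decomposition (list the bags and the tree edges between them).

Treewidth 1.
Bags: B1 = {1, 2}  B2 = {1, 6}  B3 = {2, 7}  B4 = {2, 3}  B5 = {1, 5}  B6 = {2, 4}
Tree: B1–B2, B1–B3, B1–B4, B1–B5, B3–B6

Every bag has size at most 2, so the width is 2 − 1 = 1 and tw(G) ≤ 1. Since G has at least one edge (e.g. 1–2), it is not an edgeless graph, so tw(G) ≥ 1. The upper and lower bounds meet at 1, so that is the treewidth.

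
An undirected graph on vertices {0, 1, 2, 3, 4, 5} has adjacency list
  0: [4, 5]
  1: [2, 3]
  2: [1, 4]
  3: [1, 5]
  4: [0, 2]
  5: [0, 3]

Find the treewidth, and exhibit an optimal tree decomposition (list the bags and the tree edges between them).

Every bag has size at most 3, so the width is 3 − 1 = 2 and tw(G) ≤ 2. For the lower bound, G contains the cycle 2–1–3–5–0–4–2, so G is not a forest; only forests have treewidth ≤ 1, hence tw(G) ≥ 2. The upper and lower bounds meet at 2, so that is the treewidth.

Treewidth 2.
Bags: B1 = {1, 2, 3}  B2 = {2, 3, 5}  B3 = {0, 2, 5}  B4 = {0, 2, 4}
Tree: B1–B2, B2–B3, B3–B4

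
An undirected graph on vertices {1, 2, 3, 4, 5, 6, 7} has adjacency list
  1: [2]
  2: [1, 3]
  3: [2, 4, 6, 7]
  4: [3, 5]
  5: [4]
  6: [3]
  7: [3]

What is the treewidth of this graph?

A width-1 tree decomposition is:
Bags: B1 = {4, 5}  B2 = {3, 4}  B3 = {2, 3}  B4 = {3, 6}  B5 = {1, 2}  B6 = {3, 7}
Tree: B1–B2, B2–B3, B2–B4, B3–B5, B3–B6
The largest bag has 2 vertices, giving width 1; this decomposition certifies tw(G) ≤ 1. Since G has at least one edge (e.g. 4–5), it is not an edgeless graph, so tw(G) ≥ 1. Hence tw(G) = 1 exactly.

1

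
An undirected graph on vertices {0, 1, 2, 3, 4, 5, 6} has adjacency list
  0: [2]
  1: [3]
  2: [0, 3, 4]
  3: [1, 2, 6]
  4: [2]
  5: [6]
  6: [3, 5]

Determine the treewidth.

1

A width-1 tree decomposition is:
Bags: B1 = {1, 3}  B2 = {2, 3}  B3 = {3, 6}  B4 = {5, 6}  B5 = {2, 4}  B6 = {0, 2}
Tree: B1–B2, B1–B3, B3–B4, B2–B5, B5–B6
Every bag has size at most 2, so the width is 2 − 1 = 1 and tw(G) ≤ 1. G has an edge, so its treewidth is at least 1. The upper and lower bounds meet at 1, so that is the treewidth.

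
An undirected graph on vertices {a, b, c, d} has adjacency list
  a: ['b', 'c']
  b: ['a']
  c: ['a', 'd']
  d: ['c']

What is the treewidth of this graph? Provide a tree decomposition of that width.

Every bag has size at most 2, so the width is 2 − 1 = 1 and tw(G) ≤ 1. Since G has at least one edge (e.g. a–c), it is not an edgeless graph, so tw(G) ≥ 1. The upper and lower bounds meet at 1, so that is the treewidth.

Treewidth 1.
One such decomposition:
Bags: B1 = {a, c}  B2 = {a, b}  B3 = {c, d}
Tree: B1–B2, B1–B3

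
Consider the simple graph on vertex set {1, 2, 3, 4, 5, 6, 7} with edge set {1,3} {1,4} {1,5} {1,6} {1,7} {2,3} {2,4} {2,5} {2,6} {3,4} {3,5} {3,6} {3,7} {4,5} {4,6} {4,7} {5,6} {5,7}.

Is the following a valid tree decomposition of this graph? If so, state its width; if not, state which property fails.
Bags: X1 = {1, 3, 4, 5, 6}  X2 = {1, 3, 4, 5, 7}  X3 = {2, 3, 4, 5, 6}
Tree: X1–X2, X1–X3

Yes; width 4.

Every vertex of G appears in some bag (union = {1, 2, 3, 4, 5, 6, 7}); every edge is covered by a bag; and for each vertex v the set of bags containing v is connected in the bag tree. The decomposition is therefore valid. The largest bag has 5 vertices, so the width is 4.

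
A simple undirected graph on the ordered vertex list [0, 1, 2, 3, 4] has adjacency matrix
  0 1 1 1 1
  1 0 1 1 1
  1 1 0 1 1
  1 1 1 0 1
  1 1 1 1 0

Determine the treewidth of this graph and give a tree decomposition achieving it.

Treewidth 4.
Bags: B1 = {0, 1, 2, 3, 4}
Tree: (single bag)

A single bag containing all 5 vertices is trivially a valid decomposition of width 4. On the other hand G contains the 5-clique {0, 1, 2, 3, 4}. A clique must lie in a single bag of any decomposition, so no decomposition can have width below 4. The upper and lower bounds meet at 4, so that is the treewidth.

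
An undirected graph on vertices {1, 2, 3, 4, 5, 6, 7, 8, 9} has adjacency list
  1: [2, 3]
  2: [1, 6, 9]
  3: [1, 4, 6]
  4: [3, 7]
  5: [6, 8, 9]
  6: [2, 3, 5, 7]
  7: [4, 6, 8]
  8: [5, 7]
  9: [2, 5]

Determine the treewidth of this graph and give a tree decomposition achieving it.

Every bag has size at most 4, so the width is 4 − 1 = 3 and tw(G) ≤ 3. For the lower bound: the 4 vertex sets {5,8,9}, {7}, {6}, {1,2,3,4} are disjoint, each induces a connected subgraph, and every pair is joined by at least one edge of G. Contracting each set to a single vertex therefore yields K_{4} as a minor, and since treewidth is minor-monotone, tw(G) ≥ tw(K_{4}) = 3. The upper and lower bounds meet at 3, so that is the treewidth.

Treewidth 3.
One such decomposition:
Bags: B1 = {5, 7, 8, 9}  B2 = {5, 6, 7, 9}  B3 = {2, 6, 7, 9}  B4 = {2, 4, 6, 7}  B5 = {2, 3, 4, 6}  B6 = {1, 2, 3, 4}
Tree: B1–B2, B2–B3, B3–B4, B4–B5, B5–B6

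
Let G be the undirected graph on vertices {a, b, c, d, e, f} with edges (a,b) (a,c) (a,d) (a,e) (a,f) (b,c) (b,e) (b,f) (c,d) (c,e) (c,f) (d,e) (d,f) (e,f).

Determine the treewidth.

4

A width-4 tree decomposition is:
Bags: B1 = {a, c, d, e, f}  B2 = {a, b, c, e, f}
Tree: B1–B2
Each bag holds 5 vertices, so the decomposition has width 4, which upper-bounds the treewidth. On the other hand G contains the 5-clique {a, c, d, e, f}. A clique must lie in a single bag of any decomposition, so no decomposition can have width below 4. The upper and lower bounds meet at 4, so that is the treewidth.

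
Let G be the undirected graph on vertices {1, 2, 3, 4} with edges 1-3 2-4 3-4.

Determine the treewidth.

1

A width-1 tree decomposition is:
Bags: B1 = {3, 4}  B2 = {2, 4}  B3 = {1, 3}
Tree: B1–B2, B1–B3
Each bag holds 2 vertices, so the decomposition has width 1, which upper-bounds the treewidth. G has an edge, so its treewidth is at least 1. Combining the bounds, tw(G) = 1.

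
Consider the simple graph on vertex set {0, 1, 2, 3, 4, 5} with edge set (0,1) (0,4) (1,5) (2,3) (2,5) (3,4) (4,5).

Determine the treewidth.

A width-2 tree decomposition is:
Bags: B1 = {0, 1, 4}  B2 = {1, 4, 5}  B3 = {3, 4, 5}  B4 = {2, 3, 5}
Tree: B1–B2, B2–B3, B3–B4
Each bag holds 3 vertices, so the decomposition has width 2, which upper-bounds the treewidth. The edges 0–1–5–4–0 form a cycle, so G is not a tree and its treewidth is at least 2. The upper and lower bounds meet at 2, so that is the treewidth.

2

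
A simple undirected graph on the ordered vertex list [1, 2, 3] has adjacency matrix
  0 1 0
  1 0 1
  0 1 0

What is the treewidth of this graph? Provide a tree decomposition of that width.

Treewidth 1.
One such decomposition:
Bags: B1 = {2, 3}  B2 = {1, 2}
Tree: B1–B2

Each bag holds 2 vertices, so the decomposition has width 1, which upper-bounds the treewidth. Since G has at least one edge (e.g. 3–2), it is not an edgeless graph, so tw(G) ≥ 1. Combining the bounds, tw(G) = 1.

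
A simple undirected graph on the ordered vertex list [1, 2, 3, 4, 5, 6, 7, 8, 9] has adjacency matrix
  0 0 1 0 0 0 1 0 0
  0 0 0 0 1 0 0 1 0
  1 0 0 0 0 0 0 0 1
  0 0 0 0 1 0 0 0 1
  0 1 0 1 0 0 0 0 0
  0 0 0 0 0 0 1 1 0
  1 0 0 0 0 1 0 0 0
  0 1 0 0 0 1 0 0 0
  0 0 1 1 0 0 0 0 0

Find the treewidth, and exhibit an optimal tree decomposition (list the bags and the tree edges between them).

Each bag holds 3 vertices, so the decomposition has width 2, which upper-bounds the treewidth. The edges 6–7–1–3–9–4–5–2–8–6 form a cycle, so G is not a tree and its treewidth is at least 2. Therefore the treewidth is 2.

Treewidth 2.
One such decomposition:
Bags: B1 = {1, 6, 7}  B2 = {1, 3, 6}  B3 = {3, 6, 9}  B4 = {4, 6, 9}  B5 = {4, 5, 6}  B6 = {2, 5, 6}  B7 = {2, 6, 8}
Tree: B1–B2, B2–B3, B3–B4, B4–B5, B5–B6, B6–B7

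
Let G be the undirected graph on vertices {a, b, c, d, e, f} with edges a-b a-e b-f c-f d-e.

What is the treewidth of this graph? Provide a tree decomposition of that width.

Treewidth 1.
One optimal decomposition is:
Bags: B1 = {d, e}  B2 = {a, e}  B3 = {a, b}  B4 = {b, f}  B5 = {c, f}
Tree: B1–B2, B2–B3, B3–B4, B4–B5

The largest bag has 2 vertices, giving width 1; this decomposition certifies tw(G) ≤ 1. Since G has at least one edge (e.g. d–e), it is not an edgeless graph, so tw(G) ≥ 1. The upper and lower bounds meet at 1, so that is the treewidth.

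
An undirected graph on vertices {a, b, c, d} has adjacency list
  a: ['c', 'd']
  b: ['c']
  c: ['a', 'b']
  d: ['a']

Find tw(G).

1

A width-1 tree decomposition is:
Bags: B1 = {b, c}  B2 = {a, c}  B3 = {a, d}
Tree: B1–B2, B2–B3
The largest bag has 2 vertices, giving width 1; this decomposition certifies tw(G) ≤ 1. G has an edge, so its treewidth is at least 1. Hence tw(G) = 1 exactly.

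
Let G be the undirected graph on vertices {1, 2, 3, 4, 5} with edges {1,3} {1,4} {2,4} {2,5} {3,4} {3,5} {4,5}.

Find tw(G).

2

A width-2 tree decomposition is:
Bags: B1 = {2, 4, 5}  B2 = {3, 4, 5}  B3 = {1, 3, 4}
Tree: B1–B2, B2–B3
Each bag holds 3 vertices, so the decomposition has width 2, which upper-bounds the treewidth. Conversely, {2, 4, 5} is a clique of size 3, and the vertices of any clique must share a bag in every tree decomposition; so some bag has ≥ 3 vertices and tw(G) ≥ 2. Therefore the treewidth is 2.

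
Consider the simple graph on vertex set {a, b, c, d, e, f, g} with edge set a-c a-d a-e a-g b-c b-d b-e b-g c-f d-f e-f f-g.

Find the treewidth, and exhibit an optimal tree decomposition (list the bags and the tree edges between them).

The largest bag has 4 vertices, giving width 3; this decomposition certifies tw(G) ≤ 3. For the lower bound: the 4 vertex sets {a,d}, {f,g}, {b}, {c} are disjoint, each induces a connected subgraph, and every pair is joined by at least one edge of G. Contracting each set to a single vertex therefore yields K_{4} as a minor, and since treewidth is minor-monotone, tw(G) ≥ tw(K_{4}) = 3. Hence tw(G) = 3 exactly.

Treewidth 3.
Bags: B1 = {a, b, d, f}  B2 = {a, b, f, g}  B3 = {a, b, c, f}  B4 = {a, b, e, f}
Tree: B1–B2, B2–B3, B3–B4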